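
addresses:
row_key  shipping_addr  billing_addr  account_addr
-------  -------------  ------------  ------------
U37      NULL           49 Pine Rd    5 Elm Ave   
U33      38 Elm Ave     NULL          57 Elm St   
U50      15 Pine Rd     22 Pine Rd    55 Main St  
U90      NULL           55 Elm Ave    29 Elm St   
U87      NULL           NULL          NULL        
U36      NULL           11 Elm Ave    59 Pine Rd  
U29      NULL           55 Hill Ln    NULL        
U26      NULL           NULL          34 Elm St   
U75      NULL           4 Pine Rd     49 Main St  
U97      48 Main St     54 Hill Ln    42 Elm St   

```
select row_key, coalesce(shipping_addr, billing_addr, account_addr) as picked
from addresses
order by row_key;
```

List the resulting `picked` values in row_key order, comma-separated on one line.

34 Elm St, 55 Hill Ln, 38 Elm Ave, 11 Elm Ave, 49 Pine Rd, 15 Pine Rd, 4 Pine Rd, NULL, 55 Elm Ave, 48 Main St

row_key=U26: shipping_addr=NULL, billing_addr=NULL, account_addr=34 Elm St → 34 Elm St
row_key=U29: shipping_addr=NULL, billing_addr=55 Hill Ln → 55 Hill Ln
row_key=U33: shipping_addr=38 Elm Ave → 38 Elm Ave
row_key=U36: shipping_addr=NULL, billing_addr=11 Elm Ave → 11 Elm Ave
row_key=U37: shipping_addr=NULL, billing_addr=49 Pine Rd → 49 Pine Rd
row_key=U50: shipping_addr=15 Pine Rd → 15 Pine Rd
row_key=U75: shipping_addr=NULL, billing_addr=4 Pine Rd → 4 Pine Rd
row_key=U87: shipping_addr=NULL, billing_addr=NULL, account_addr=NULL (all NULL) → NULL
row_key=U90: shipping_addr=NULL, billing_addr=55 Elm Ave → 55 Elm Ave
row_key=U97: shipping_addr=48 Main St → 48 Main St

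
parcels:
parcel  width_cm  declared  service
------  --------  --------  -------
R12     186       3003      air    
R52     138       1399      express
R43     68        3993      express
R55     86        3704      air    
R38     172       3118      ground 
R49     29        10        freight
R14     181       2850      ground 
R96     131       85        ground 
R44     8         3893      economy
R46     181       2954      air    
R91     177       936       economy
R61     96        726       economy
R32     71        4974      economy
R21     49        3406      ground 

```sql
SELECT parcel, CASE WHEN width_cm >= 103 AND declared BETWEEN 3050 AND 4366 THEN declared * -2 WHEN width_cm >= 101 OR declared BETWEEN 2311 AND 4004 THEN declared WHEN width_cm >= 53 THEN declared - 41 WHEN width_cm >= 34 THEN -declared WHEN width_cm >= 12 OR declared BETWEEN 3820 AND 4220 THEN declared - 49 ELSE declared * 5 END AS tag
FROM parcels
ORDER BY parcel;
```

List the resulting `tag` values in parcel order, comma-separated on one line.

parcel=R12: width_cm >= 101 OR declared BETWEEN 2311 AND 4004 → 3003
parcel=R14: width_cm >= 101 OR declared BETWEEN 2311 AND 4004 → 2850
parcel=R21: width_cm >= 101 OR declared BETWEEN 2311 AND 4004 → 3406
parcel=R32: width_cm >= 53 → 4933
parcel=R38: width_cm >= 103 AND declared BETWEEN 3050 AND 4366 → -6236
parcel=R43: width_cm >= 101 OR declared BETWEEN 2311 AND 4004 → 3993
parcel=R44: width_cm >= 101 OR declared BETWEEN 2311 AND 4004 → 3893
parcel=R46: width_cm >= 101 OR declared BETWEEN 2311 AND 4004 → 2954
parcel=R49: width_cm >= 12 OR declared BETWEEN 3820 AND 4220 → -39
parcel=R52: width_cm >= 101 OR declared BETWEEN 2311 AND 4004 → 1399
parcel=R55: width_cm >= 101 OR declared BETWEEN 2311 AND 4004 → 3704
parcel=R61: width_cm >= 53 → 685
parcel=R91: width_cm >= 101 OR declared BETWEEN 2311 AND 4004 → 936
parcel=R96: width_cm >= 101 OR declared BETWEEN 2311 AND 4004 → 85

3003, 2850, 3406, 4933, -6236, 3993, 3893, 2954, -39, 1399, 3704, 685, 936, 85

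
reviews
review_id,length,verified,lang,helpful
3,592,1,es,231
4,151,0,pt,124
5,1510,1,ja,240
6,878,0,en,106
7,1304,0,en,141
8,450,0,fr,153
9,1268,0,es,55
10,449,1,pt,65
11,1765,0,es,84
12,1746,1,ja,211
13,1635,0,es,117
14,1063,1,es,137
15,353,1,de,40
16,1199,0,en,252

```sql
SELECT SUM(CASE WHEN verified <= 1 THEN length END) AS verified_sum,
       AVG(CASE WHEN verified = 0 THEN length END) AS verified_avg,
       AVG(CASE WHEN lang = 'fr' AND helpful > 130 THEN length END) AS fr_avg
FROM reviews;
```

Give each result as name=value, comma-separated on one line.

[verified_sum: verified <= 1]
review_id=3: ✓ → 592
review_id=4: ✓ → 151
review_id=5: ✓ → 1510
review_id=6: ✓ → 878
review_id=7: ✓ → 1304
review_id=8: ✓ → 450
review_id=9: ✓ → 1268
review_id=10: ✓ → 449
review_id=11: ✓ → 1765
review_id=12: ✓ → 1746
review_id=13: ✓ → 1635
review_id=14: ✓ → 1063
review_id=15: ✓ → 353
review_id=16: ✓ → 1199
verified_sum = 592 + 151 + 1510 + 878 + 1304 + 450 + 1268 + 449 + 1765 + 1746 + 1635 + 1063 + 353 + 1199 = 14363
—
[verified_avg: verified = 0]
review_id=3: ✗
review_id=4: ✓ → 151
review_id=5: ✗
review_id=6: ✓ → 878
review_id=7: ✓ → 1304
review_id=8: ✓ → 450
review_id=9: ✓ → 1268
review_id=10: ✗
review_id=11: ✓ → 1765
review_id=12: ✗
review_id=13: ✓ → 1635
review_id=14: ✗
review_id=15: ✗
review_id=16: ✓ → 1199
verified_avg = (151 + 878 + 1304 + 450 + 1268 + 1765 + 1635 + 1199) / 8 = 1081.25
—
[fr_avg: lang = 'fr' AND helpful > 130]
review_id=3: ✗
review_id=4: ✗
review_id=5: ✗
review_id=6: ✗
review_id=7: ✗
review_id=8: ✓ → 450
review_id=9: ✗
review_id=10: ✗
review_id=11: ✗
review_id=12: ✗
review_id=13: ✗
review_id=14: ✗
review_id=15: ✗
review_id=16: ✗
fr_avg = 450

verified_sum=14363, verified_avg=1081.25, fr_avg=450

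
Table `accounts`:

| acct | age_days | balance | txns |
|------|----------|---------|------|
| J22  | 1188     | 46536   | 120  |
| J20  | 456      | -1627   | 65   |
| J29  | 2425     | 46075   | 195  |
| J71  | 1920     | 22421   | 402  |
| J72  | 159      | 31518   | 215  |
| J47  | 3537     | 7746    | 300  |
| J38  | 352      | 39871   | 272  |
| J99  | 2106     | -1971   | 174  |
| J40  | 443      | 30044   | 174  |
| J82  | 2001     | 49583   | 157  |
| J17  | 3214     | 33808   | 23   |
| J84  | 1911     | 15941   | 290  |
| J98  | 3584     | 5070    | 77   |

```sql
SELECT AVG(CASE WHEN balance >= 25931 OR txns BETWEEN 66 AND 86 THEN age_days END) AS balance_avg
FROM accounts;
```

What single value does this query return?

1670.75

acct=J22: ✓ → 1188
acct=J20: ✗
acct=J29: ✓ → 2425
acct=J71: ✗
acct=J72: ✓ → 159
acct=J47: ✗
acct=J38: ✓ → 352
acct=J99: ✗
acct=J40: ✓ → 443
acct=J82: ✓ → 2001
acct=J17: ✓ → 3214
acct=J84: ✗
acct=J98: ✓ → 3584
balance_avg = (1188 + 2425 + 159 + 352 + 443 + 2001 + 3214 + 3584) / 8 = 1670.75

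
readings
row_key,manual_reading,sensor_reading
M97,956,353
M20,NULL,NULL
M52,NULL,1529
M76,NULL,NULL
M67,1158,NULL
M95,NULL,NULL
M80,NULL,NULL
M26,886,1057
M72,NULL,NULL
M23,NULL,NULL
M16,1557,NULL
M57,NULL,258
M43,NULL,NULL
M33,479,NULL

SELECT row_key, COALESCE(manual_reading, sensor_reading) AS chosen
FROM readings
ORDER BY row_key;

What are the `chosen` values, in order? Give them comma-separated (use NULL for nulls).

row_key=M16: manual_reading=1557 → 1557
row_key=M20: manual_reading=NULL, sensor_reading=NULL (all NULL) → NULL
row_key=M23: manual_reading=NULL, sensor_reading=NULL (all NULL) → NULL
row_key=M26: manual_reading=886 → 886
row_key=M33: manual_reading=479 → 479
row_key=M43: manual_reading=NULL, sensor_reading=NULL (all NULL) → NULL
row_key=M52: manual_reading=NULL, sensor_reading=1529 → 1529
row_key=M57: manual_reading=NULL, sensor_reading=258 → 258
row_key=M67: manual_reading=1158 → 1158
row_key=M72: manual_reading=NULL, sensor_reading=NULL (all NULL) → NULL
row_key=M76: manual_reading=NULL, sensor_reading=NULL (all NULL) → NULL
row_key=M80: manual_reading=NULL, sensor_reading=NULL (all NULL) → NULL
row_key=M95: manual_reading=NULL, sensor_reading=NULL (all NULL) → NULL
row_key=M97: manual_reading=956 → 956

1557, NULL, NULL, 886, 479, NULL, 1529, 258, 1158, NULL, NULL, NULL, NULL, 956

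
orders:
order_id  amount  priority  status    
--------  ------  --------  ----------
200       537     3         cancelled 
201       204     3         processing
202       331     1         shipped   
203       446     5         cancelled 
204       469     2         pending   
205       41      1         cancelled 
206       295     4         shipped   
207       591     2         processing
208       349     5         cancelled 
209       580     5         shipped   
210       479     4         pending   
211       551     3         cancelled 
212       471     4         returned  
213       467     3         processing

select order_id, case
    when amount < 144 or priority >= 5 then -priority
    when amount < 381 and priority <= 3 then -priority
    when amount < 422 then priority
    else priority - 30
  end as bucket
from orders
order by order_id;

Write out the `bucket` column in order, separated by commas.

order_id=200: ELSE → -27
order_id=201: amount < 381 and priority <= 3 → -3
order_id=202: amount < 381 and priority <= 3 → -1
order_id=203: amount < 144 or priority >= 5 → -5
order_id=204: ELSE → -28
order_id=205: amount < 144 or priority >= 5 → -1
order_id=206: amount < 422 → 4
order_id=207: ELSE → -28
order_id=208: amount < 144 or priority >= 5 → -5
order_id=209: amount < 144 or priority >= 5 → -5
order_id=210: ELSE → -26
order_id=211: ELSE → -27
order_id=212: ELSE → -26
order_id=213: ELSE → -27

-27, -3, -1, -5, -28, -1, 4, -28, -5, -5, -26, -27, -26, -27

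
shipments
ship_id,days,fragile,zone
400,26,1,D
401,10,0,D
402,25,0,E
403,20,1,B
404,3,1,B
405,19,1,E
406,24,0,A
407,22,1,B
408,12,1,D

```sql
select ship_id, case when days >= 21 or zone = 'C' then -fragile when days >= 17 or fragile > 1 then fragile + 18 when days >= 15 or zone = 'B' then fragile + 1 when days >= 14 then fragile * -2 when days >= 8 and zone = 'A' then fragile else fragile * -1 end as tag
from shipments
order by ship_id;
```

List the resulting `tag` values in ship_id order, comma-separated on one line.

ship_id=400: days >= 21 or zone = 'C' → -1
ship_id=401: ELSE → 0
ship_id=402: days >= 21 or zone = 'C' → 0
ship_id=403: days >= 17 or fragile > 1 → 19
ship_id=404: days >= 15 or zone = 'B' → 2
ship_id=405: days >= 17 or fragile > 1 → 19
ship_id=406: days >= 21 or zone = 'C' → 0
ship_id=407: days >= 21 or zone = 'C' → -1
ship_id=408: ELSE → -1

-1, 0, 0, 19, 2, 19, 0, -1, -1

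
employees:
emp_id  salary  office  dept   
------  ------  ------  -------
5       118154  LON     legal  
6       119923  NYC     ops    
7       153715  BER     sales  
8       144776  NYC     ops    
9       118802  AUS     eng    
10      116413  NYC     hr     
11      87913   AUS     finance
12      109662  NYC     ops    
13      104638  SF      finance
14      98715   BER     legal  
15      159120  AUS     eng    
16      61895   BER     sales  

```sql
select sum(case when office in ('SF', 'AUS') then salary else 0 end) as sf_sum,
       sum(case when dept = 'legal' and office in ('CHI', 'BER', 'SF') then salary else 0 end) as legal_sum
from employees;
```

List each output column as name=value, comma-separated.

[sf_sum: office in ('SF', 'AUS')]
emp_id=5: ✗
emp_id=6: ✗
emp_id=7: ✗
emp_id=8: ✗
emp_id=9: ✓ → 118802
emp_id=10: ✗
emp_id=11: ✓ → 87913
emp_id=12: ✗
emp_id=13: ✓ → 104638
emp_id=14: ✗
emp_id=15: ✓ → 159120
emp_id=16: ✗
sf_sum = 118802 + 87913 + 104638 + 159120 = 470473
—
[legal_sum: dept = 'legal' and office in ('CHI', 'BER', 'SF')]
emp_id=5: ✗
emp_id=6: ✗
emp_id=7: ✗
emp_id=8: ✗
emp_id=9: ✗
emp_id=10: ✗
emp_id=11: ✗
emp_id=12: ✗
emp_id=13: ✗
emp_id=14: ✓ → 98715
emp_id=15: ✗
emp_id=16: ✗
legal_sum = 98715

sf_sum=470473, legal_sum=98715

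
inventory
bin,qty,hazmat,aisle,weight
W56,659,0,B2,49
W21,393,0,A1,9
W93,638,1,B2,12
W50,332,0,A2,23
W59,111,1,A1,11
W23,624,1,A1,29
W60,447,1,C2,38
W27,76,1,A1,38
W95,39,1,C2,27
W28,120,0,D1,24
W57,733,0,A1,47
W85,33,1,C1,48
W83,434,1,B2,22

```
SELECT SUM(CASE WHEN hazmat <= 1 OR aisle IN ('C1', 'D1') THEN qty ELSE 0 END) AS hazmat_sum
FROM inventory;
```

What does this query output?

4639

bin=W56: ✓ → 659
bin=W21: ✓ → 393
bin=W93: ✓ → 638
bin=W50: ✓ → 332
bin=W59: ✓ → 111
bin=W23: ✓ → 624
bin=W60: ✓ → 447
bin=W27: ✓ → 76
bin=W95: ✓ → 39
bin=W28: ✓ → 120
bin=W57: ✓ → 733
bin=W85: ✓ → 33
bin=W83: ✓ → 434
hazmat_sum = 659 + 393 + 638 + 332 + 111 + 624 + 447 + 76 + 39 + 120 + 733 + 33 + 434 = 4639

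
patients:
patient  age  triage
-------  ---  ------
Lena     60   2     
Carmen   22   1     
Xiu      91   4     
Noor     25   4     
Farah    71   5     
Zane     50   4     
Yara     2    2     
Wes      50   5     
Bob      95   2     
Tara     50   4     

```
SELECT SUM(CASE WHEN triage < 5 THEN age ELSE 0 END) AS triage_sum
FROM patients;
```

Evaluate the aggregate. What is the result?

patient=Lena: ✓ → 60
patient=Carmen: ✓ → 22
patient=Xiu: ✓ → 91
patient=Noor: ✓ → 25
patient=Farah: ✗
patient=Zane: ✓ → 50
patient=Yara: ✓ → 2
patient=Wes: ✗
patient=Bob: ✓ → 95
patient=Tara: ✓ → 50
triage_sum = 60 + 22 + 91 + 25 + 50 + 2 + 95 + 50 = 395

395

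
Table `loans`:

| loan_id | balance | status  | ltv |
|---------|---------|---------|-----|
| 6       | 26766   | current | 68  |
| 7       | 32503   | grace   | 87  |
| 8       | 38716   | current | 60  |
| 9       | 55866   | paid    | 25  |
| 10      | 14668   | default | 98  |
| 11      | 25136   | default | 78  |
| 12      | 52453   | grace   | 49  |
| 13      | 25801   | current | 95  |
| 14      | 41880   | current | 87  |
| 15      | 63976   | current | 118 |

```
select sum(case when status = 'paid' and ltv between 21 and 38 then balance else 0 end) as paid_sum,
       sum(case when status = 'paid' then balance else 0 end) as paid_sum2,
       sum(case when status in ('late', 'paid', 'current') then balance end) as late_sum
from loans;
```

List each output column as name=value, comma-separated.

[paid_sum: status = 'paid' and ltv between 21 and 38]
loan_id=6: ✗
loan_id=7: ✗
loan_id=8: ✗
loan_id=9: ✓ → 55866
loan_id=10: ✗
loan_id=11: ✗
loan_id=12: ✗
loan_id=13: ✗
loan_id=14: ✗
loan_id=15: ✗
paid_sum = 55866
—
[paid_sum2: status = 'paid']
loan_id=6: ✗
loan_id=7: ✗
loan_id=8: ✗
loan_id=9: ✓ → 55866
loan_id=10: ✗
loan_id=11: ✗
loan_id=12: ✗
loan_id=13: ✗
loan_id=14: ✗
loan_id=15: ✗
paid_sum2 = 55866
—
[late_sum: status in ('late', 'paid', 'current')]
loan_id=6: ✓ → 26766
loan_id=7: ✗
loan_id=8: ✓ → 38716
loan_id=9: ✓ → 55866
loan_id=10: ✗
loan_id=11: ✗
loan_id=12: ✗
loan_id=13: ✓ → 25801
loan_id=14: ✓ → 41880
loan_id=15: ✓ → 63976
late_sum = 26766 + 38716 + 55866 + 25801 + 41880 + 63976 = 253005

paid_sum=55866, paid_sum2=55866, late_sum=253005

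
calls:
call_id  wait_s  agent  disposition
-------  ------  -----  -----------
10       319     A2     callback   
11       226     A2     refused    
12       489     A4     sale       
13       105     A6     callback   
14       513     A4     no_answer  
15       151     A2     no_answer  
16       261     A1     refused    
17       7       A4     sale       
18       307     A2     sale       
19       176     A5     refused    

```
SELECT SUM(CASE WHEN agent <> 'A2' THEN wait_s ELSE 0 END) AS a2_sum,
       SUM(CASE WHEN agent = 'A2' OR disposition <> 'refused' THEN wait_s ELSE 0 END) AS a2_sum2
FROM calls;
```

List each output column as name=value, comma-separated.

a2_sum=1551, a2_sum2=2117

[a2_sum: agent <> 'A2']
call_id=10: ✗
call_id=11: ✗
call_id=12: ✓ → 489
call_id=13: ✓ → 105
call_id=14: ✓ → 513
call_id=15: ✗
call_id=16: ✓ → 261
call_id=17: ✓ → 7
call_id=18: ✗
call_id=19: ✓ → 176
a2_sum = 489 + 105 + 513 + 261 + 7 + 176 = 1551
—
[a2_sum2: agent = 'A2' OR disposition <> 'refused']
call_id=10: ✓ → 319
call_id=11: ✓ → 226
call_id=12: ✓ → 489
call_id=13: ✓ → 105
call_id=14: ✓ → 513
call_id=15: ✓ → 151
call_id=16: ✗
call_id=17: ✓ → 7
call_id=18: ✓ → 307
call_id=19: ✗
a2_sum2 = 319 + 226 + 489 + 105 + 513 + 151 + 7 + 307 = 2117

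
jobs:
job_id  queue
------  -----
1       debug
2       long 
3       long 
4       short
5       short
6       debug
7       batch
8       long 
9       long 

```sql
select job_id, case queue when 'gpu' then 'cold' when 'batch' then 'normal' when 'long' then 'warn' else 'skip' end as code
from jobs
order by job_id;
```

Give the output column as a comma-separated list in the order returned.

job_id=1: ELSE → skip
job_id=2: queue='long' → warn
job_id=3: queue='long' → warn
job_id=4: ELSE → skip
job_id=5: ELSE → skip
job_id=6: ELSE → skip
job_id=7: queue='batch' → normal
job_id=8: queue='long' → warn
job_id=9: queue='long' → warn

skip, warn, warn, skip, skip, skip, normal, warn, warn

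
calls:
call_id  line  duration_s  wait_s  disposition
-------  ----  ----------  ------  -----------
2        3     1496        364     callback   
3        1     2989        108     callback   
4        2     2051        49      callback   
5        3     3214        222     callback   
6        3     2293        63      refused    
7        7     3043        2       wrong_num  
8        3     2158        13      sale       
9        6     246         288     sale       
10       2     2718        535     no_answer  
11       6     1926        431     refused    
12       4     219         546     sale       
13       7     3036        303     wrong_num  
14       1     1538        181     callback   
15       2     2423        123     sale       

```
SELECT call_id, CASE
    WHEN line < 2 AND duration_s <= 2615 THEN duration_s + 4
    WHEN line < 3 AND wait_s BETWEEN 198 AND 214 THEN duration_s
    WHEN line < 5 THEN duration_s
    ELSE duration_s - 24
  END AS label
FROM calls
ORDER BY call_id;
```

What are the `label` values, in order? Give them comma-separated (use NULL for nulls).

1496, 2989, 2051, 3214, 2293, 3019, 2158, 222, 2718, 1902, 219, 3012, 1542, 2423

call_id=2: line < 5 → 1496
call_id=3: line < 5 → 2989
call_id=4: line < 5 → 2051
call_id=5: line < 5 → 3214
call_id=6: line < 5 → 2293
call_id=7: ELSE → 3019
call_id=8: line < 5 → 2158
call_id=9: ELSE → 222
call_id=10: line < 5 → 2718
call_id=11: ELSE → 1902
call_id=12: line < 5 → 219
call_id=13: ELSE → 3012
call_id=14: line < 2 AND duration_s <= 2615 → 1542
call_id=15: line < 5 → 2423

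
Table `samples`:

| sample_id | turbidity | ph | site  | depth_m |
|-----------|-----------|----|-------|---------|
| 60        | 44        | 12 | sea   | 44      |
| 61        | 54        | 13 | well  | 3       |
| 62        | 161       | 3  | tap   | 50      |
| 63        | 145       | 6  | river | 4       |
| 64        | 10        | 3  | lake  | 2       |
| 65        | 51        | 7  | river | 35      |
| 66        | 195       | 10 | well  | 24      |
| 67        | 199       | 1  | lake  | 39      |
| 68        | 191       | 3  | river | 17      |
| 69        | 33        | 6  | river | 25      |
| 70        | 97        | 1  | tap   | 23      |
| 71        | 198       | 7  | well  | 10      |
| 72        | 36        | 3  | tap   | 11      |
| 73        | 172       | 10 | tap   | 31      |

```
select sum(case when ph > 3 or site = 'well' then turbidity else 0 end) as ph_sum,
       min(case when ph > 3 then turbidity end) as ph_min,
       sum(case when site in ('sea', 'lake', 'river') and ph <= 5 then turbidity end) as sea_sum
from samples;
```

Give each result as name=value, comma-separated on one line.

ph_sum=892, ph_min=33, sea_sum=400

[ph_sum: ph > 3 or site = 'well']
sample_id=60: ✓ → 44
sample_id=61: ✓ → 54
sample_id=62: ✗
sample_id=63: ✓ → 145
sample_id=64: ✗
sample_id=65: ✓ → 51
sample_id=66: ✓ → 195
sample_id=67: ✗
sample_id=68: ✗
sample_id=69: ✓ → 33
sample_id=70: ✗
sample_id=71: ✓ → 198
sample_id=72: ✗
sample_id=73: ✓ → 172
ph_sum = 44 + 54 + 145 + 51 + 195 + 33 + 198 + 172 = 892
—
[ph_min: ph > 3]
sample_id=60: ✓ → 44
sample_id=61: ✓ → 54
sample_id=62: ✗
sample_id=63: ✓ → 145
sample_id=64: ✗
sample_id=65: ✓ → 51
sample_id=66: ✓ → 195
sample_id=67: ✗
sample_id=68: ✗
sample_id=69: ✓ → 33
sample_id=70: ✗
sample_id=71: ✓ → 198
sample_id=72: ✗
sample_id=73: ✓ → 172
ph_min = MIN(44, 54, 145, 51, 195, 33, 198, 172) = 33
—
[sea_sum: site in ('sea', 'lake', 'river') and ph <= 5]
sample_id=60: ✗
sample_id=61: ✗
sample_id=62: ✗
sample_id=63: ✗
sample_id=64: ✓ → 10
sample_id=65: ✗
sample_id=66: ✗
sample_id=67: ✓ → 199
sample_id=68: ✓ → 191
sample_id=69: ✗
sample_id=70: ✗
sample_id=71: ✗
sample_id=72: ✗
sample_id=73: ✗
sea_sum = 10 + 199 + 191 = 400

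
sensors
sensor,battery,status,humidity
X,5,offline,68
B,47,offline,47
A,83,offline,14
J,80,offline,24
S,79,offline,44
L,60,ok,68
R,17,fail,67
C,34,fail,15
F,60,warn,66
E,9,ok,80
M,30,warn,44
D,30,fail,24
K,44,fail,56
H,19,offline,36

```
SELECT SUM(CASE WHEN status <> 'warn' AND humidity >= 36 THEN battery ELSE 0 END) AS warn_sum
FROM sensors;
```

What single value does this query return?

280

sensor=X: ✓ → 5
sensor=B: ✓ → 47
sensor=A: ✗
sensor=J: ✗
sensor=S: ✓ → 79
sensor=L: ✓ → 60
sensor=R: ✓ → 17
sensor=C: ✗
sensor=F: ✗
sensor=E: ✓ → 9
sensor=M: ✗
sensor=D: ✗
sensor=K: ✓ → 44
sensor=H: ✓ → 19
warn_sum = 5 + 47 + 79 + 60 + 17 + 9 + 44 + 19 = 280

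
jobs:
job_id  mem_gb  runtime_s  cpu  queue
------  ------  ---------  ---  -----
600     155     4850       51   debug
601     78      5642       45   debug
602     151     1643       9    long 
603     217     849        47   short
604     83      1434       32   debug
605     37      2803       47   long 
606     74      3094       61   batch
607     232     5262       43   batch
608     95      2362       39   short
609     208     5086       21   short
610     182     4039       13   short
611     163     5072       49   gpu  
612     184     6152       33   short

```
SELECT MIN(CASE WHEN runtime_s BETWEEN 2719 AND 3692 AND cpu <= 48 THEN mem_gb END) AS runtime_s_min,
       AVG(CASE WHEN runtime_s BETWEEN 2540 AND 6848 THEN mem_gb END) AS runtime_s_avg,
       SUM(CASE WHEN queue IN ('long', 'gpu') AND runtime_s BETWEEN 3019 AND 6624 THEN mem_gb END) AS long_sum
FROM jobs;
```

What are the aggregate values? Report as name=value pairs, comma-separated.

runtime_s_min=37, runtime_s_avg=145.8888888889, long_sum=163

[runtime_s_min: runtime_s BETWEEN 2719 AND 3692 AND cpu <= 48]
job_id=600: ✗
job_id=601: ✗
job_id=602: ✗
job_id=603: ✗
job_id=604: ✗
job_id=605: ✓ → 37
job_id=606: ✗
job_id=607: ✗
job_id=608: ✗
job_id=609: ✗
job_id=610: ✗
job_id=611: ✗
job_id=612: ✗
runtime_s_min = MIN(37) = 37
—
[runtime_s_avg: runtime_s BETWEEN 2540 AND 6848]
job_id=600: ✓ → 155
job_id=601: ✓ → 78
job_id=602: ✗
job_id=603: ✗
job_id=604: ✗
job_id=605: ✓ → 37
job_id=606: ✓ → 74
job_id=607: ✓ → 232
job_id=608: ✗
job_id=609: ✓ → 208
job_id=610: ✓ → 182
job_id=611: ✓ → 163
job_id=612: ✓ → 184
runtime_s_avg = (155 + 78 + 37 + 74 + 232 + 208 + 182 + 163 + 184) / 9 = 145.8888888889
—
[long_sum: queue IN ('long', 'gpu') AND runtime_s BETWEEN 3019 AND 6624]
job_id=600: ✗
job_id=601: ✗
job_id=602: ✗
job_id=603: ✗
job_id=604: ✗
job_id=605: ✗
job_id=606: ✗
job_id=607: ✗
job_id=608: ✗
job_id=609: ✗
job_id=610: ✗
job_id=611: ✓ → 163
job_id=612: ✗
long_sum = 163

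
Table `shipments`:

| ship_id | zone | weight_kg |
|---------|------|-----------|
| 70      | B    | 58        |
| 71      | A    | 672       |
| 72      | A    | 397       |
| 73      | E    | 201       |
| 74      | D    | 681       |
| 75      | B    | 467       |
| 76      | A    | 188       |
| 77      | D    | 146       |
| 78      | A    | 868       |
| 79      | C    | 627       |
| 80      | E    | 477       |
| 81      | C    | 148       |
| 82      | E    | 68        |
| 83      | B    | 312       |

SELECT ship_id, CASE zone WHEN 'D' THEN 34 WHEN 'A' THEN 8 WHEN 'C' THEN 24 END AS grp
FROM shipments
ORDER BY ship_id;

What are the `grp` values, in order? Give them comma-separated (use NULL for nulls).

NULL, 8, 8, NULL, 34, NULL, 8, 34, 8, 24, NULL, 24, NULL, NULL

ship_id=70: (no match → NULL) → NULL
ship_id=71: zone='A' → 8
ship_id=72: zone='A' → 8
ship_id=73: (no match → NULL) → NULL
ship_id=74: zone='D' → 34
ship_id=75: (no match → NULL) → NULL
ship_id=76: zone='A' → 8
ship_id=77: zone='D' → 34
ship_id=78: zone='A' → 8
ship_id=79: zone='C' → 24
ship_id=80: (no match → NULL) → NULL
ship_id=81: zone='C' → 24
ship_id=82: (no match → NULL) → NULL
ship_id=83: (no match → NULL) → NULL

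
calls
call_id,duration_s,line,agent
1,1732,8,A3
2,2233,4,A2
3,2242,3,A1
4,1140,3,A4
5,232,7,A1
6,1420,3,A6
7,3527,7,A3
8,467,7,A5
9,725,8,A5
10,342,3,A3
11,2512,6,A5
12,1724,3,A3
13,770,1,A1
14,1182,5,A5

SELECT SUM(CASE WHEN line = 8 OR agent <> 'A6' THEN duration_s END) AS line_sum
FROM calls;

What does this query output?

call_id=1: ✓ → 1732
call_id=2: ✓ → 2233
call_id=3: ✓ → 2242
call_id=4: ✓ → 1140
call_id=5: ✓ → 232
call_id=6: ✗
call_id=7: ✓ → 3527
call_id=8: ✓ → 467
call_id=9: ✓ → 725
call_id=10: ✓ → 342
call_id=11: ✓ → 2512
call_id=12: ✓ → 1724
call_id=13: ✓ → 770
call_id=14: ✓ → 1182
line_sum = 1732 + 2233 + 2242 + 1140 + 232 + 3527 + 467 + 725 + 342 + 2512 + 1724 + 770 + 1182 = 18828

18828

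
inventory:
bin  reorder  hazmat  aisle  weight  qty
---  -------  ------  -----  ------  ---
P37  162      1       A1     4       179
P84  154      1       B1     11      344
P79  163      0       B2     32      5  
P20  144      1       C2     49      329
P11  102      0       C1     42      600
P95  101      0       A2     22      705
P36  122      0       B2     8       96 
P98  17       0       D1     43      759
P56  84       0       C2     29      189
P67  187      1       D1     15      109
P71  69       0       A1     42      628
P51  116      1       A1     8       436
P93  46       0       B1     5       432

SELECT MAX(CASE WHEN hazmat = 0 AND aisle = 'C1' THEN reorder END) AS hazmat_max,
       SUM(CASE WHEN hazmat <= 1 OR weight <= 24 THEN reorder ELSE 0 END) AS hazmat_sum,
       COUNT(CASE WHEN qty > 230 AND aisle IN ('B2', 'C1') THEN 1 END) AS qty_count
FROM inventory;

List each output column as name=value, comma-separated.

[hazmat_max: hazmat = 0 AND aisle = 'C1']
bin=P37: ✗
bin=P84: ✗
bin=P79: ✗
bin=P20: ✗
bin=P11: ✓ → 102
bin=P95: ✗
bin=P36: ✗
bin=P98: ✗
bin=P56: ✗
bin=P67: ✗
bin=P71: ✗
bin=P51: ✗
bin=P93: ✗
hazmat_max = MAX(102) = 102
—
[hazmat_sum: hazmat <= 1 OR weight <= 24]
bin=P37: ✓ → 162
bin=P84: ✓ → 154
bin=P79: ✓ → 163
bin=P20: ✓ → 144
bin=P11: ✓ → 102
bin=P95: ✓ → 101
bin=P36: ✓ → 122
bin=P98: ✓ → 17
bin=P56: ✓ → 84
bin=P67: ✓ → 187
bin=P71: ✓ → 69
bin=P51: ✓ → 116
bin=P93: ✓ → 46
hazmat_sum = 162 + 154 + 163 + 144 + 102 + 101 + 122 + 17 + 84 + 187 + 69 + 116 + 46 = 1467
—
[qty_count: qty > 230 AND aisle IN ('B2', 'C1')]
bin=P37: ✗
bin=P84: ✗
bin=P79: ✗
bin=P20: ✗
bin=P11: ✓ → 1
bin=P95: ✗
bin=P36: ✗
bin=P98: ✗
bin=P56: ✗
bin=P67: ✗
bin=P71: ✗
bin=P51: ✗
bin=P93: ✗
qty_count = COUNT(1) = 1

hazmat_max=102, hazmat_sum=1467, qty_count=1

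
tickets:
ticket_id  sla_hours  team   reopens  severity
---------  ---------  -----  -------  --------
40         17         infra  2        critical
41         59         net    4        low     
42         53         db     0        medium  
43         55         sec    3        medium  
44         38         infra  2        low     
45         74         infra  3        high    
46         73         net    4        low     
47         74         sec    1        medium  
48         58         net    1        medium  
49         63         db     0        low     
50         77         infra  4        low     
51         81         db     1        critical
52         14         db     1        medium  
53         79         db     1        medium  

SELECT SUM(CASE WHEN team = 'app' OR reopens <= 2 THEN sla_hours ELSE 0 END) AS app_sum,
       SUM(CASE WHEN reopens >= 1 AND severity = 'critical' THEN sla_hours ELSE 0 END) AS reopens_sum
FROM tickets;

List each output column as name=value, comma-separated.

app_sum=477, reopens_sum=98

[app_sum: team = 'app' OR reopens <= 2]
ticket_id=40: ✓ → 17
ticket_id=41: ✗
ticket_id=42: ✓ → 53
ticket_id=43: ✗
ticket_id=44: ✓ → 38
ticket_id=45: ✗
ticket_id=46: ✗
ticket_id=47: ✓ → 74
ticket_id=48: ✓ → 58
ticket_id=49: ✓ → 63
ticket_id=50: ✗
ticket_id=51: ✓ → 81
ticket_id=52: ✓ → 14
ticket_id=53: ✓ → 79
app_sum = 17 + 53 + 38 + 74 + 58 + 63 + 81 + 14 + 79 = 477
—
[reopens_sum: reopens >= 1 AND severity = 'critical']
ticket_id=40: ✓ → 17
ticket_id=41: ✗
ticket_id=42: ✗
ticket_id=43: ✗
ticket_id=44: ✗
ticket_id=45: ✗
ticket_id=46: ✗
ticket_id=47: ✗
ticket_id=48: ✗
ticket_id=49: ✗
ticket_id=50: ✗
ticket_id=51: ✓ → 81
ticket_id=52: ✗
ticket_id=53: ✗
reopens_sum = 17 + 81 = 98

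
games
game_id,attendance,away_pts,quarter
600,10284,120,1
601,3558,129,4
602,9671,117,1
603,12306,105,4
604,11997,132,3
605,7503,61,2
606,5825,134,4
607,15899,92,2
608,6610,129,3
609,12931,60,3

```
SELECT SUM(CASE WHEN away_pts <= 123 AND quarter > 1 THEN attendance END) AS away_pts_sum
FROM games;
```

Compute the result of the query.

48639

game_id=600: ✗
game_id=601: ✗
game_id=602: ✗
game_id=603: ✓ → 12306
game_id=604: ✗
game_id=605: ✓ → 7503
game_id=606: ✗
game_id=607: ✓ → 15899
game_id=608: ✗
game_id=609: ✓ → 12931
away_pts_sum = 12306 + 7503 + 15899 + 12931 = 48639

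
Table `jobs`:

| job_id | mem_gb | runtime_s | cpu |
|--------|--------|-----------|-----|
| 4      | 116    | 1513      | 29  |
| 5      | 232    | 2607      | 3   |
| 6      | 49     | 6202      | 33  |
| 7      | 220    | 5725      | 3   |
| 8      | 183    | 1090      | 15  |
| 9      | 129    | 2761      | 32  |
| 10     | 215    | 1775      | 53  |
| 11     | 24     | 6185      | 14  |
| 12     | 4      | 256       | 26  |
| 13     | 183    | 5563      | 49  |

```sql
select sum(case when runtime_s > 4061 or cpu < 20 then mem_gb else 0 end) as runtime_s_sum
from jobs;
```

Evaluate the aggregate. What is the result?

891

job_id=4: ✗
job_id=5: ✓ → 232
job_id=6: ✓ → 49
job_id=7: ✓ → 220
job_id=8: ✓ → 183
job_id=9: ✗
job_id=10: ✗
job_id=11: ✓ → 24
job_id=12: ✗
job_id=13: ✓ → 183
runtime_s_sum = 232 + 49 + 220 + 183 + 24 + 183 = 891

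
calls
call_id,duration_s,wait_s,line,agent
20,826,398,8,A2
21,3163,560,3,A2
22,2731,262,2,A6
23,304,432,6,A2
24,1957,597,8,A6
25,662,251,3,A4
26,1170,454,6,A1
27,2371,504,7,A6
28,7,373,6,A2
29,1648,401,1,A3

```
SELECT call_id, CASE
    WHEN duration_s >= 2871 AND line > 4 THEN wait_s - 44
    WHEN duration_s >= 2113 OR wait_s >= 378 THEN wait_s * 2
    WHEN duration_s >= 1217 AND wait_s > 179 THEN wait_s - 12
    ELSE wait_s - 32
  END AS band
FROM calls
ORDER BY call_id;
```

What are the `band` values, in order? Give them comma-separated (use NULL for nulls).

call_id=20: duration_s >= 2113 OR wait_s >= 378 → 796
call_id=21: duration_s >= 2113 OR wait_s >= 378 → 1120
call_id=22: duration_s >= 2113 OR wait_s >= 378 → 524
call_id=23: duration_s >= 2113 OR wait_s >= 378 → 864
call_id=24: duration_s >= 2113 OR wait_s >= 378 → 1194
call_id=25: ELSE → 219
call_id=26: duration_s >= 2113 OR wait_s >= 378 → 908
call_id=27: duration_s >= 2113 OR wait_s >= 378 → 1008
call_id=28: ELSE → 341
call_id=29: duration_s >= 2113 OR wait_s >= 378 → 802

796, 1120, 524, 864, 1194, 219, 908, 1008, 341, 802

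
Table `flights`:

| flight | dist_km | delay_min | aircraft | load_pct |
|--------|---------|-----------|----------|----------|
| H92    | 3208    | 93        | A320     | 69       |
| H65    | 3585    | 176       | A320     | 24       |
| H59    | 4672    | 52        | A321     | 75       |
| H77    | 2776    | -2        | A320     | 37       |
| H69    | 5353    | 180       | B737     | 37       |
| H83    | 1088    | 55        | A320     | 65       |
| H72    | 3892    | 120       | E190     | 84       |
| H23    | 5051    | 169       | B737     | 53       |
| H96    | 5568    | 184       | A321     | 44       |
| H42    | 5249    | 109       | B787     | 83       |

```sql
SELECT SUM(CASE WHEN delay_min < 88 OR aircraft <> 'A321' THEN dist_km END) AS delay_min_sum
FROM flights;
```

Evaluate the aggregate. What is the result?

34874

flight=H92: ✓ → 3208
flight=H65: ✓ → 3585
flight=H59: ✓ → 4672
flight=H77: ✓ → 2776
flight=H69: ✓ → 5353
flight=H83: ✓ → 1088
flight=H72: ✓ → 3892
flight=H23: ✓ → 5051
flight=H96: ✗
flight=H42: ✓ → 5249
delay_min_sum = 3208 + 3585 + 4672 + 2776 + 5353 + 1088 + 3892 + 5051 + 5249 = 34874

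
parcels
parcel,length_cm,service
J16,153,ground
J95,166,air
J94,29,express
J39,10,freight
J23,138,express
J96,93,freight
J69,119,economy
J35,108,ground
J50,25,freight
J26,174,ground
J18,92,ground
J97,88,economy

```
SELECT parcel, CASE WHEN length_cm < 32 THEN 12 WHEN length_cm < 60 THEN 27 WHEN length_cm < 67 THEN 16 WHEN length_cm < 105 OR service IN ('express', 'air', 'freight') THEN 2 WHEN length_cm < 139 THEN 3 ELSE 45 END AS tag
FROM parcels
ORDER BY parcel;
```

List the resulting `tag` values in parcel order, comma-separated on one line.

parcel=J16: ELSE → 45
parcel=J18: length_cm < 105 OR service IN ('express', 'air', 'freight') → 2
parcel=J23: length_cm < 105 OR service IN ('express', 'air', 'freight') → 2
parcel=J26: ELSE → 45
parcel=J35: length_cm < 139 → 3
parcel=J39: length_cm < 32 → 12
parcel=J50: length_cm < 32 → 12
parcel=J69: length_cm < 139 → 3
parcel=J94: length_cm < 32 → 12
parcel=J95: length_cm < 105 OR service IN ('express', 'air', 'freight') → 2
parcel=J96: length_cm < 105 OR service IN ('express', 'air', 'freight') → 2
parcel=J97: length_cm < 105 OR service IN ('express', 'air', 'freight') → 2

45, 2, 2, 45, 3, 12, 12, 3, 12, 2, 2, 2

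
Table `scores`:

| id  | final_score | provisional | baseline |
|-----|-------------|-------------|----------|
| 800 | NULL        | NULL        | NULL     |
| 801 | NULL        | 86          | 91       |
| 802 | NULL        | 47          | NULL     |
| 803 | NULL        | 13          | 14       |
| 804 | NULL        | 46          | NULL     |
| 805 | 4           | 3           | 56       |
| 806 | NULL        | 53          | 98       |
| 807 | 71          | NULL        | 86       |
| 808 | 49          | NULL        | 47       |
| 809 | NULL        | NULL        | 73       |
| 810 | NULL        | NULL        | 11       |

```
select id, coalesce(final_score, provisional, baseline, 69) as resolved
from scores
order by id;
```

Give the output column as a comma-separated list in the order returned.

id=800: final_score=NULL, provisional=NULL, baseline=NULL, → literal 69 → 69
id=801: final_score=NULL, provisional=86 → 86
id=802: final_score=NULL, provisional=47 → 47
id=803: final_score=NULL, provisional=13 → 13
id=804: final_score=NULL, provisional=46 → 46
id=805: final_score=4 → 4
id=806: final_score=NULL, provisional=53 → 53
id=807: final_score=71 → 71
id=808: final_score=49 → 49
id=809: final_score=NULL, provisional=NULL, baseline=73 → 73
id=810: final_score=NULL, provisional=NULL, baseline=11 → 11

69, 86, 47, 13, 46, 4, 53, 71, 49, 73, 11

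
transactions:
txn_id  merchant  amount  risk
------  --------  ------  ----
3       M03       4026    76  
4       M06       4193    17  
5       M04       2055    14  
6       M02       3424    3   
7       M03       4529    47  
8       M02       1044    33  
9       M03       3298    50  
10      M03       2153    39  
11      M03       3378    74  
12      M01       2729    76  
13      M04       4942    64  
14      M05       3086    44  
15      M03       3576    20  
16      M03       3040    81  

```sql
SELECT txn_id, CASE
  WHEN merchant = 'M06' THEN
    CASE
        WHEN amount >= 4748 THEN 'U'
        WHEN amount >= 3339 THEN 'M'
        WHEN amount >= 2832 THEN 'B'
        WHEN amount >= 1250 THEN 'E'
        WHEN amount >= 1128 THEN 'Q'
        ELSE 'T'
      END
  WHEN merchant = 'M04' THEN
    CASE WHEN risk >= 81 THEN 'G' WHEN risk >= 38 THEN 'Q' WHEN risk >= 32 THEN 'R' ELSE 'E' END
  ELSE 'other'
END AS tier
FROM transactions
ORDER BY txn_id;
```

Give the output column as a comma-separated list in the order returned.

txn_id=3: merchant='M03' → outer ELSE → other
txn_id=4: merchant='M06' → inner[amount >= 3339] → M
txn_id=5: merchant='M04' → inner[ELSE] → E
txn_id=6: merchant='M02' → outer ELSE → other
txn_id=7: merchant='M03' → outer ELSE → other
txn_id=8: merchant='M02' → outer ELSE → other
txn_id=9: merchant='M03' → outer ELSE → other
txn_id=10: merchant='M03' → outer ELSE → other
txn_id=11: merchant='M03' → outer ELSE → other
txn_id=12: merchant='M01' → outer ELSE → other
txn_id=13: merchant='M04' → inner[risk >= 38] → Q
txn_id=14: merchant='M05' → outer ELSE → other
txn_id=15: merchant='M03' → outer ELSE → other
txn_id=16: merchant='M03' → outer ELSE → other

other, M, E, other, other, other, other, other, other, other, Q, other, other, other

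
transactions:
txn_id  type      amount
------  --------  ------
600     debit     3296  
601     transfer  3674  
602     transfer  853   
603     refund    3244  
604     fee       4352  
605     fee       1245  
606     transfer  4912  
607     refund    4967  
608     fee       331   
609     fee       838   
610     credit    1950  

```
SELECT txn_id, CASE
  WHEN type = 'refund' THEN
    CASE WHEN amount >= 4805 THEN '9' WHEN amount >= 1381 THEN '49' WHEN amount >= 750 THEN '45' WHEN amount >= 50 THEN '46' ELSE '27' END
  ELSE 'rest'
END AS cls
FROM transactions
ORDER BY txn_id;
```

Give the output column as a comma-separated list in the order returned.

rest, rest, rest, 49, rest, rest, rest, 9, rest, rest, rest

txn_id=600: type='debit' → outer ELSE → rest
txn_id=601: type='transfer' → outer ELSE → rest
txn_id=602: type='transfer' → outer ELSE → rest
txn_id=603: type='refund' → inner[amount >= 1381] → 49
txn_id=604: type='fee' → outer ELSE → rest
txn_id=605: type='fee' → outer ELSE → rest
txn_id=606: type='transfer' → outer ELSE → rest
txn_id=607: type='refund' → inner[amount >= 4805] → 9
txn_id=608: type='fee' → outer ELSE → rest
txn_id=609: type='fee' → outer ELSE → rest
txn_id=610: type='credit' → outer ELSE → rest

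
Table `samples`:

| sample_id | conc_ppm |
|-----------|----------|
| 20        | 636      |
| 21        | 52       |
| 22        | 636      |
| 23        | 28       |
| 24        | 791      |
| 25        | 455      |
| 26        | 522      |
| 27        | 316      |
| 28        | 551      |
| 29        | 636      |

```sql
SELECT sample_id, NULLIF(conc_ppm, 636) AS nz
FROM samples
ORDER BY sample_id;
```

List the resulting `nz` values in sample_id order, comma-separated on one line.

sample_id=20: conc_ppm=636 vs 636: equal → NULL
sample_id=21: conc_ppm=52 vs 636: differ → 52
sample_id=22: conc_ppm=636 vs 636: equal → NULL
sample_id=23: conc_ppm=28 vs 636: differ → 28
sample_id=24: conc_ppm=791 vs 636: differ → 791
sample_id=25: conc_ppm=455 vs 636: differ → 455
sample_id=26: conc_ppm=522 vs 636: differ → 522
sample_id=27: conc_ppm=316 vs 636: differ → 316
sample_id=28: conc_ppm=551 vs 636: differ → 551
sample_id=29: conc_ppm=636 vs 636: equal → NULL

NULL, 52, NULL, 28, 791, 455, 522, 316, 551, NULL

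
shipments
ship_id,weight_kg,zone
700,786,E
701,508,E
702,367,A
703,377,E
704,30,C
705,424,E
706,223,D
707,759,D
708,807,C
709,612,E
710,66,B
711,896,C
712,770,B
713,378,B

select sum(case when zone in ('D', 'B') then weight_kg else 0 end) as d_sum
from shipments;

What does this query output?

2196

ship_id=700: ✗
ship_id=701: ✗
ship_id=702: ✗
ship_id=703: ✗
ship_id=704: ✗
ship_id=705: ✗
ship_id=706: ✓ → 223
ship_id=707: ✓ → 759
ship_id=708: ✗
ship_id=709: ✗
ship_id=710: ✓ → 66
ship_id=711: ✗
ship_id=712: ✓ → 770
ship_id=713: ✓ → 378
d_sum = 223 + 759 + 66 + 770 + 378 = 2196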